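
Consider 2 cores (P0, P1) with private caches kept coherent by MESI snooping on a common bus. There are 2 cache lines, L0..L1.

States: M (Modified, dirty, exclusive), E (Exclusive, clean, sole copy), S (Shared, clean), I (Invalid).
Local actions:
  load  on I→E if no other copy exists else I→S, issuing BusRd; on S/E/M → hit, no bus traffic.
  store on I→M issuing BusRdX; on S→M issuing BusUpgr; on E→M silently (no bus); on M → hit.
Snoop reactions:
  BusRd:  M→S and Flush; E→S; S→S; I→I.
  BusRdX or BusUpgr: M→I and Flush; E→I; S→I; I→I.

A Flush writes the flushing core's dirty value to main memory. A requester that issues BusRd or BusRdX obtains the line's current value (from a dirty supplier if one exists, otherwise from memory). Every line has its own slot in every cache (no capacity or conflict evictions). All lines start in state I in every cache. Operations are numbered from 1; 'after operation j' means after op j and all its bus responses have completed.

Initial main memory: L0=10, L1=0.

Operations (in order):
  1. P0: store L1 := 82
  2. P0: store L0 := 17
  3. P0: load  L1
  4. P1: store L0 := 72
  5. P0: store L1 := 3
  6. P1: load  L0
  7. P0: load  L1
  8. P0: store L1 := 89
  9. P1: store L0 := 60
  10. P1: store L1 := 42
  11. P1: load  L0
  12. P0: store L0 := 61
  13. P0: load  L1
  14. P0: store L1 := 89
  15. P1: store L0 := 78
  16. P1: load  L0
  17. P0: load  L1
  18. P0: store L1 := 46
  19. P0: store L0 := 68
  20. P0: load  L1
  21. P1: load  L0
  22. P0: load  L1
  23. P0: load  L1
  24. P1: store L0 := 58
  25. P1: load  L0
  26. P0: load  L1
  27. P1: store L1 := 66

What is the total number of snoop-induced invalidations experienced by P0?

invalidations = 5

  op1 P0: store L1 := 82 → M/I on L1; bus BusRdX; mem=0
  op2 P0: store L0 := 17 → M/I on L0; bus BusRdX; mem=10
  op3 P0: load  L1 → M/I on L1; bus (none); mem=0
  op4 P1: store L0 := 72 → I/M on L0; bus BusRdX Flush; mem=17
  op5 P0: store L1 := 3 → M/I on L1; bus (none); mem=0
  op6 P1: load  L0 → I/M on L0; bus (none); mem=17
  op7 P0: load  L1 → M/I on L1; bus (none); mem=0
  op8 P0: store L1 := 89 → M/I on L1; bus (none); mem=0
  op9 P1: store L0 := 60 → I/M on L0; bus (none); mem=17
  op10 P1: store L1 := 42 → I/M on L1; bus BusRdX Flush; mem=89
  op11 P1: load  L0 → I/M on L0; bus (none); mem=17
  op12 P0: store L0 := 61 → M/I on L0; bus BusRdX Flush; mem=60
  op13 P0: load  L1 → S/S on L1; bus BusRd Flush; mem=42
  op14 P0: store L1 := 89 → M/I on L1; bus BusUpgr; mem=42
  op15 P1: store L0 := 78 → I/M on L0; bus BusRdX Flush; mem=61
  op16 P1: load  L0 → I/M on L0; bus (none); mem=61
  op17 P0: load  L1 → M/I on L1; bus (none); mem=42
  op18 P0: store L1 := 46 → M/I on L1; bus (none); mem=42
  op19 P0: store L0 := 68 → M/I on L0; bus BusRdX Flush; mem=78
  op20 P0: load  L1 → M/I on L1; bus (none); mem=42
  op21 P1: load  L0 → S/S on L0; bus BusRd Flush; mem=68
  op22 P0: load  L1 → M/I on L1; bus (none); mem=42
  op23 P0: load  L1 → M/I on L1; bus (none); mem=42
  op24 P1: store L0 := 58 → I/M on L0; bus BusUpgr; mem=68
  op25 P1: load  L0 → I/M on L0; bus (none); mem=68
  op26 P0: load  L1 → M/I on L1; bus (none); mem=42
  op27 P1: store L1 := 66 → I/M on L1; bus BusRdX Flush; mem=46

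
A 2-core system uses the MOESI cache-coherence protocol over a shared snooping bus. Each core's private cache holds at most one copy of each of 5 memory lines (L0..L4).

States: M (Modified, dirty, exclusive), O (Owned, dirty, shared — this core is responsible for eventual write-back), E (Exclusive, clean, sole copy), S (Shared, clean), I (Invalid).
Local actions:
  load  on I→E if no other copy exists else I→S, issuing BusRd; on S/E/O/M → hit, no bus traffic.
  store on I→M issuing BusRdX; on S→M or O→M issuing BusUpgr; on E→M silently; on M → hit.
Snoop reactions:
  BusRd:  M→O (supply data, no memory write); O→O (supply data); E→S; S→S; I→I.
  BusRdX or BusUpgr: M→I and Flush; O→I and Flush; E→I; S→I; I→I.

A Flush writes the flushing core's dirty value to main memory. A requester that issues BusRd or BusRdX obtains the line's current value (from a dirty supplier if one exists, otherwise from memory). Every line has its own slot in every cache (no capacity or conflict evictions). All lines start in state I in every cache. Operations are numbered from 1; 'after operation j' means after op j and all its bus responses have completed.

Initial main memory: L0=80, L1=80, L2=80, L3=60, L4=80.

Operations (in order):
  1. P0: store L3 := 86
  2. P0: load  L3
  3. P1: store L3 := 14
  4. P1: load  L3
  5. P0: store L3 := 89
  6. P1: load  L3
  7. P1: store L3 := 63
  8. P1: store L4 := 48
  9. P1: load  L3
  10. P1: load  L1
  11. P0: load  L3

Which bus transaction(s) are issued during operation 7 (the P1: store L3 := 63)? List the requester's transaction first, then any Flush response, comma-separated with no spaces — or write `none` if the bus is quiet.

bus = BusUpgr,Flush

1. P0: store L3 := 86  bus=[BusRdX]  L3: P0=M P1=I  mem[L3]=60
2. P0: load  L3  bus=[-]  L3: P0=M P1=I  mem[L3]=60
3. P1: store L3 := 14  bus=[BusRdX,Flush]  L3: P0=I P1=M  mem[L3]=86
4. P1: load  L3  bus=[-]  L3: P0=I P1=M  mem[L3]=86
5. P0: store L3 := 89  bus=[BusRdX,Flush]  L3: P0=M P1=I  mem[L3]=14
6. P1: load  L3  bus=[BusRd]  L3: P0=O P1=S  mem[L3]=14
7. P1: store L3 := 63  bus=[BusUpgr,Flush]  L3: P0=I P1=M  mem[L3]=89
8. P1: store L4 := 48  bus=[BusRdX]  L4: P0=I P1=M  mem[L4]=80
9. P1: load  L3  bus=[-]  L3: P0=I P1=M  mem[L3]=89
10. P1: load  L1  bus=[BusRd]  L1: P0=I P1=E  mem[L1]=80
11. P0: load  L3  bus=[BusRd]  L3: P0=S P1=O  mem[L3]=89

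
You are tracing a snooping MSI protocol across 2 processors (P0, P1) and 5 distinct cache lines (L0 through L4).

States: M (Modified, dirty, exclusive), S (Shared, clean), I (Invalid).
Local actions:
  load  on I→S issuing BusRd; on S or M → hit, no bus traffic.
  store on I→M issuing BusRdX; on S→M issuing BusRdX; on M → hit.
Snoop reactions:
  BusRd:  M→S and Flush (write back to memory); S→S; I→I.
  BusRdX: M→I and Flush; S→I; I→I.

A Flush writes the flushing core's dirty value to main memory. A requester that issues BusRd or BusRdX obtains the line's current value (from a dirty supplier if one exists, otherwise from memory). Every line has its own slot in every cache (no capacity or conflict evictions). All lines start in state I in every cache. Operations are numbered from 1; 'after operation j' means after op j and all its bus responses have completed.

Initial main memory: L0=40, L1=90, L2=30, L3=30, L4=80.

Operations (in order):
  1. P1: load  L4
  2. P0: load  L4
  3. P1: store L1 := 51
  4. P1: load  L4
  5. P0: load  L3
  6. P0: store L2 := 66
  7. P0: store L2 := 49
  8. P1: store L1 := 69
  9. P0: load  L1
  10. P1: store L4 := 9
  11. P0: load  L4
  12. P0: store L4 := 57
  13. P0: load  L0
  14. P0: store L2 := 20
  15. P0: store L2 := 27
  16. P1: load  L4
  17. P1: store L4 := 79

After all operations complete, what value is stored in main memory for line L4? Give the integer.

1. P1: load  L4  bus=[BusRd]  L4: P0=I P1=S  mem[L4]=80
2. P0: load  L4  bus=[BusRd]  L4: P0=S P1=S  mem[L4]=80
3. P1: store L1 := 51  bus=[BusRdX]  L1: P0=I P1=M  mem[L1]=90
4. P1: load  L4  bus=[-]  L4: P0=S P1=S  mem[L4]=80
5. P0: load  L3  bus=[BusRd]  L3: P0=S P1=I  mem[L3]=30
6. P0: store L2 := 66  bus=[BusRdX]  L2: P0=M P1=I  mem[L2]=30
7. P0: store L2 := 49  bus=[-]  L2: P0=M P1=I  mem[L2]=30
8. P1: store L1 := 69  bus=[-]  L1: P0=I P1=M  mem[L1]=90
9. P0: load  L1  bus=[BusRd,Flush]  L1: P0=S P1=S  mem[L1]=69
10. P1: store L4 := 9  bus=[BusRdX]  L4: P0=I P1=M  mem[L4]=80
11. P0: load  L4  bus=[BusRd,Flush]  L4: P0=S P1=S  mem[L4]=9
12. P0: store L4 := 57  bus=[BusRdX]  L4: P0=M P1=I  mem[L4]=9
13. P0: load  L0  bus=[BusRd]  L0: P0=S P1=I  mem[L0]=40
14. P0: store L2 := 20  bus=[-]  L2: P0=M P1=I  mem[L2]=30
15. P0: store L2 := 27  bus=[-]  L2: P0=M P1=I  mem[L2]=30
16. P1: load  L4  bus=[BusRd,Flush]  L4: P0=S P1=S  mem[L4]=57
17. P1: store L4 := 79  bus=[BusRdX]  L4: P0=I P1=M  mem[L4]=57

memory[L4] = 57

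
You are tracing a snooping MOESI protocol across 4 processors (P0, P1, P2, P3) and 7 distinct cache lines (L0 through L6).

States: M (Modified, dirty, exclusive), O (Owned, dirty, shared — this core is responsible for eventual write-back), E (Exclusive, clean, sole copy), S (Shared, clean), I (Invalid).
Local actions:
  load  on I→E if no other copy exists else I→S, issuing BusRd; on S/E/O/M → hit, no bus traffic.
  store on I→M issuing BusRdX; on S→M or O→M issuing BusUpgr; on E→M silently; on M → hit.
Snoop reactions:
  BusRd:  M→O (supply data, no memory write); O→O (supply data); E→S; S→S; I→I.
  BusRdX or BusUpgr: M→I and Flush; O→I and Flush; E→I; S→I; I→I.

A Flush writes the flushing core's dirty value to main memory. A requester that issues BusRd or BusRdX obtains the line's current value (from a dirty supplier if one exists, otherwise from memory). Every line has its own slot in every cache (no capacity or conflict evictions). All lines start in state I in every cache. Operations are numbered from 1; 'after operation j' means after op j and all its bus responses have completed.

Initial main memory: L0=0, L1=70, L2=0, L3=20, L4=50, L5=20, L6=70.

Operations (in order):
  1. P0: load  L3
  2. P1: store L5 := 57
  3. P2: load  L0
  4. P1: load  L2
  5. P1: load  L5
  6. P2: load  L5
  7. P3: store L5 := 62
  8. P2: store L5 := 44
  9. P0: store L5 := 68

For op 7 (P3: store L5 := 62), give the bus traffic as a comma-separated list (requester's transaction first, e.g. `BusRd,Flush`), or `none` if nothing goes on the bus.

1. P0: load  L3  bus=[BusRd]  L3: P0=E P1=I P2=I P3=I  mem[L3]=20
2. P1: store L5 := 57  bus=[BusRdX]  L5: P0=I P1=M P2=I P3=I  mem[L5]=20
3. P2: load  L0  bus=[BusRd]  L0: P0=I P1=I P2=E P3=I  mem[L0]=0
4. P1: load  L2  bus=[BusRd]  L2: P0=I P1=E P2=I P3=I  mem[L2]=0
5. P1: load  L5  bus=[-]  L5: P0=I P1=M P2=I P3=I  mem[L5]=20
6. P2: load  L5  bus=[BusRd]  L5: P0=I P1=O P2=S P3=I  mem[L5]=20
7. P3: store L5 := 62  bus=[BusRdX,Flush]  L5: P0=I P1=I P2=I P3=M  mem[L5]=57
8. P2: store L5 := 44  bus=[BusRdX,Flush]  L5: P0=I P1=I P2=M P3=I  mem[L5]=62
9. P0: store L5 := 68  bus=[BusRdX,Flush]  L5: P0=M P1=I P2=I P3=I  mem[L5]=44

bus = BusRdX,Flush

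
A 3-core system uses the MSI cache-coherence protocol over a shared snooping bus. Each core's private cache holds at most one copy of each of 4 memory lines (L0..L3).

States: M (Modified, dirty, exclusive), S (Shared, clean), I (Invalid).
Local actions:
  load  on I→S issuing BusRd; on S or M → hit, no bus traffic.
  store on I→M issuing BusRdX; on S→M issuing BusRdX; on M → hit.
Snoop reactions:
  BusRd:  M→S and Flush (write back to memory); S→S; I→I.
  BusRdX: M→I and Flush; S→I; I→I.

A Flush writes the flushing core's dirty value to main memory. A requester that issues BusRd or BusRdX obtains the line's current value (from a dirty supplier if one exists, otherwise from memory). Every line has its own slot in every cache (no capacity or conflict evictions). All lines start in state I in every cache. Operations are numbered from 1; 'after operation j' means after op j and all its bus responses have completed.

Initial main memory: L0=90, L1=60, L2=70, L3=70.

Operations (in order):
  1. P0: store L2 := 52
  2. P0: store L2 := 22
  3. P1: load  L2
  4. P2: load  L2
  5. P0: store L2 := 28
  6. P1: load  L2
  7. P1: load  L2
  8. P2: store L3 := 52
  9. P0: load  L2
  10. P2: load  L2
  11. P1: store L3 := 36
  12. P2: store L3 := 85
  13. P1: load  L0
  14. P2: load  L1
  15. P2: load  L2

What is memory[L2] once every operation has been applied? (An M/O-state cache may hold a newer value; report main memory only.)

step 1: P0: store L2 := 52  ⟶  MII  (L2)  txn=BusRdX  M[L2]=70
step 2: P0: store L2 := 22  ⟶  MII  (L2)  txn=∅  M[L2]=70
step 3: P1: load  L2  ⟶  SSI  (L2)  txn=BusRd+Flush  M[L2]=22
step 4: P2: load  L2  ⟶  SSS  (L2)  txn=BusRd  M[L2]=22
step 5: P0: store L2 := 28  ⟶  MII  (L2)  txn=BusRdX  M[L2]=22
step 6: P1: load  L2  ⟶  SSI  (L2)  txn=BusRd+Flush  M[L2]=28
step 7: P1: load  L2  ⟶  SSI  (L2)  txn=∅  M[L2]=28
step 8: P2: store L3 := 52  ⟶  IIM  (L3)  txn=BusRdX  M[L3]=70
step 9: P0: load  L2  ⟶  SSI  (L2)  txn=∅  M[L2]=28
step 10: P2: load  L2  ⟶  SSS  (L2)  txn=BusRd  M[L2]=28
step 11: P1: store L3 := 36  ⟶  IMI  (L3)  txn=BusRdX+Flush  M[L3]=52
step 12: P2: store L3 := 85  ⟶  IIM  (L3)  txn=BusRdX+Flush  M[L3]=36
step 13: P1: load  L0  ⟶  ISI  (L0)  txn=BusRd  M[L0]=90
step 14: P2: load  L1  ⟶  IIS  (L1)  txn=BusRd  M[L1]=60
step 15: P2: load  L2  ⟶  SSS  (L2)  txn=∅  M[L2]=28

memory[L2] = 28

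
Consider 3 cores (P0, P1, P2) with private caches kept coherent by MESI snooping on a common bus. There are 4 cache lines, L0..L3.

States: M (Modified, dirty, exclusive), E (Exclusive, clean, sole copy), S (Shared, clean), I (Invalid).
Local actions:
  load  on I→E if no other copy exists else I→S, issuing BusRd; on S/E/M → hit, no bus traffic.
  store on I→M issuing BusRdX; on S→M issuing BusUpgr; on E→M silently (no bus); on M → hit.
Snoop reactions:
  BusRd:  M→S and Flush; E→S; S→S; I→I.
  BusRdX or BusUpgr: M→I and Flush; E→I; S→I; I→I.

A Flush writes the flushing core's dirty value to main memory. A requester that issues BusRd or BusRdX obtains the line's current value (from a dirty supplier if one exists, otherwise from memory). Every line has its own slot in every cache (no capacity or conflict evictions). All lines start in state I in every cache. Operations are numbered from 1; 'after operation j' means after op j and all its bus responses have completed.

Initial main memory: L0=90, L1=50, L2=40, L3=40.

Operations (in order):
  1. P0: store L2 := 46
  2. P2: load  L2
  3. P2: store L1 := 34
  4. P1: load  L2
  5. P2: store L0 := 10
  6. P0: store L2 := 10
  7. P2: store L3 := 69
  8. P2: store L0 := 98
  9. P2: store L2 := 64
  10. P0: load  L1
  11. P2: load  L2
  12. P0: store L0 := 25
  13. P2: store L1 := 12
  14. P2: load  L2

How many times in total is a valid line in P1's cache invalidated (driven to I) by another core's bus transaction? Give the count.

invalidations = 1

1. P0: store L2 := 46  bus=[BusRdX]  L2: P0=M P1=I P2=I  mem[L2]=40
2. P2: load  L2  bus=[BusRd,Flush]  L2: P0=S P1=I P2=S  mem[L2]=46
3. P2: store L1 := 34  bus=[BusRdX]  L1: P0=I P1=I P2=M  mem[L1]=50
4. P1: load  L2  bus=[BusRd]  L2: P0=S P1=S P2=S  mem[L2]=46
5. P2: store L0 := 10  bus=[BusRdX]  L0: P0=I P1=I P2=M  mem[L0]=90
6. P0: store L2 := 10  bus=[BusUpgr]  L2: P0=M P1=I P2=I  mem[L2]=46
7. P2: store L3 := 69  bus=[BusRdX]  L3: P0=I P1=I P2=M  mem[L3]=40
8. P2: store L0 := 98  bus=[-]  L0: P0=I P1=I P2=M  mem[L0]=90
9. P2: store L2 := 64  bus=[BusRdX,Flush]  L2: P0=I P1=I P2=M  mem[L2]=10
10. P0: load  L1  bus=[BusRd,Flush]  L1: P0=S P1=I P2=S  mem[L1]=34
11. P2: load  L2  bus=[-]  L2: P0=I P1=I P2=M  mem[L2]=10
12. P0: store L0 := 25  bus=[BusRdX,Flush]  L0: P0=M P1=I P2=I  mem[L0]=98
13. P2: store L1 := 12  bus=[BusUpgr]  L1: P0=I P1=I P2=M  mem[L1]=34
14. P2: load  L2  bus=[-]  L2: P0=I P1=I P2=M  mem[L2]=10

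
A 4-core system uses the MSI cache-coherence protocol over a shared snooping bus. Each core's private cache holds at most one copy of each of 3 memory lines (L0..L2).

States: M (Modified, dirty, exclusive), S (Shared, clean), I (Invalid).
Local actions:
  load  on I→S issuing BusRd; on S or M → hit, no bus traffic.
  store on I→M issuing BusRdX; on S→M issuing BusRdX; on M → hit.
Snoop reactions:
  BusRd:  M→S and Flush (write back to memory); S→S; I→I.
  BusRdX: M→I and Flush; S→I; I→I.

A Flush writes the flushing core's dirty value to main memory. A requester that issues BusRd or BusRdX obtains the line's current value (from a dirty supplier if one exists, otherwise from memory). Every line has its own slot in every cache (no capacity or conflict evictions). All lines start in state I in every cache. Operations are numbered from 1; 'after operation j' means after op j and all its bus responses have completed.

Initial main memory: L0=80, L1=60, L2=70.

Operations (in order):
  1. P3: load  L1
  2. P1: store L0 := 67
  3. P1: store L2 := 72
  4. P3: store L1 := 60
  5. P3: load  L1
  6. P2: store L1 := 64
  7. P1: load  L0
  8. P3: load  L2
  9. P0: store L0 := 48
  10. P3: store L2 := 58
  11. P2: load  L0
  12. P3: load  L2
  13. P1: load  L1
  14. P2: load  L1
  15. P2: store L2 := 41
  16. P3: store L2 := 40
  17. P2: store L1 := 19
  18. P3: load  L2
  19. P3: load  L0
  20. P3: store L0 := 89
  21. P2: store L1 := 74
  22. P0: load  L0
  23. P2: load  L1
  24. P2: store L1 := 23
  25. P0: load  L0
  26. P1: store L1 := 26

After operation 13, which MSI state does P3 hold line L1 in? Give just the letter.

1. P3: load  L1  bus=[BusRd]  L1: P0=I P1=I P2=I P3=S  mem[L1]=60
2. P1: store L0 := 67  bus=[BusRdX]  L0: P0=I P1=M P2=I P3=I  mem[L0]=80
3. P1: store L2 := 72  bus=[BusRdX]  L2: P0=I P1=M P2=I P3=I  mem[L2]=70
4. P3: store L1 := 60  bus=[BusRdX]  L1: P0=I P1=I P2=I P3=M  mem[L1]=60
5. P3: load  L1  bus=[-]  L1: P0=I P1=I P2=I P3=M  mem[L1]=60
6. P2: store L1 := 64  bus=[BusRdX,Flush]  L1: P0=I P1=I P2=M P3=I  mem[L1]=60
7. P1: load  L0  bus=[-]  L0: P0=I P1=M P2=I P3=I  mem[L0]=80
8. P3: load  L2  bus=[BusRd,Flush]  L2: P0=I P1=S P2=I P3=S  mem[L2]=72
9. P0: store L0 := 48  bus=[BusRdX,Flush]  L0: P0=M P1=I P2=I P3=I  mem[L0]=67
10. P3: store L2 := 58  bus=[BusRdX]  L2: P0=I P1=I P2=I P3=M  mem[L2]=72
11. P2: load  L0  bus=[BusRd,Flush]  L0: P0=S P1=I P2=S P3=I  mem[L0]=48
12. P3: load  L2  bus=[-]  L2: P0=I P1=I P2=I P3=M  mem[L2]=72
13. P1: load  L1  bus=[BusRd,Flush]  L1: P0=I P1=S P2=S P3=I  mem[L1]=64
14. P2: load  L1  bus=[-]  L1: P0=I P1=S P2=S P3=I  mem[L1]=64
15. P2: store L2 := 41  bus=[BusRdX,Flush]  L2: P0=I P1=I P2=M P3=I  mem[L2]=58
16. P3: store L2 := 40  bus=[BusRdX,Flush]  L2: P0=I P1=I P2=I P3=M  mem[L2]=41
17. P2: store L1 := 19  bus=[BusRdX]  L1: P0=I P1=I P2=M P3=I  mem[L1]=64
18. P3: load  L2  bus=[-]  L2: P0=I P1=I P2=I P3=M  mem[L2]=41
19. P3: load  L0  bus=[BusRd]  L0: P0=S P1=I P2=S P3=S  mem[L0]=48
20. P3: store L0 := 89  bus=[BusRdX]  L0: P0=I P1=I P2=I P3=M  mem[L0]=48
21. P2: store L1 := 74  bus=[-]  L1: P0=I P1=I P2=M P3=I  mem[L1]=64
22. P0: load  L0  bus=[BusRd,Flush]  L0: P0=S P1=I P2=I P3=S  mem[L0]=89
23. P2: load  L1  bus=[-]  L1: P0=I P1=I P2=M P3=I  mem[L1]=64
24. P2: store L1 := 23  bus=[-]  L1: P0=I P1=I P2=M P3=I  mem[L1]=64
25. P0: load  L0  bus=[-]  L0: P0=S P1=I P2=I P3=S  mem[L0]=89
26. P1: store L1 := 26  bus=[BusRdX,Flush]  L1: P0=I P1=M P2=I P3=I  mem[L1]=23

state = I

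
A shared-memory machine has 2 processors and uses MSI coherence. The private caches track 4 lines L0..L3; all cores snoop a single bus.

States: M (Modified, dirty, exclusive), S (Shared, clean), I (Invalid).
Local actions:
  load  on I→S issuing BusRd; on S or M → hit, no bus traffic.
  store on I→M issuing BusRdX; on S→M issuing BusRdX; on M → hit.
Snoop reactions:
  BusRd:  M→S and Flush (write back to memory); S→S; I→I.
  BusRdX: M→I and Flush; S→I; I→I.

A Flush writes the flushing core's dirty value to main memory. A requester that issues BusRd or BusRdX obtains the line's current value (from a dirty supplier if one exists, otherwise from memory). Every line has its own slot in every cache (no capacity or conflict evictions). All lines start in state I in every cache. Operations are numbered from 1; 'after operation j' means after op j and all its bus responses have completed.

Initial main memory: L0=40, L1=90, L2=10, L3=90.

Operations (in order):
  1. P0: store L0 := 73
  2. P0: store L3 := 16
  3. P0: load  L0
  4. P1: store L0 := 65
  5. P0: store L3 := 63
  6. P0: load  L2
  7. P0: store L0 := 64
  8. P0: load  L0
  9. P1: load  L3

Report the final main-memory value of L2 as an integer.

memory[L2] = 10

[1] P0: store L0 := 73 | P0:M(73), P1:I | bus: BusRdX
[2] P0: store L3 := 16 | P0:M(16), P1:I | bus: BusRdX
[3] P0: load  L0 | P0:M(73), P1:I | bus: none
[4] P1: store L0 := 65 | P0:I, P1:M(65) | bus: BusRdX,Flush
[5] P0: store L3 := 63 | P0:M(63), P1:I | bus: none
[6] P0: load  L2 | P0:S(10), P1:I | bus: BusRd
[7] P0: store L0 := 64 | P0:M(64), P1:I | bus: BusRdX,Flush
[8] P0: load  L0 | P0:M(64), P1:I | bus: none
[9] P1: load  L3 | P0:S(63), P1:S(63) | bus: BusRd,Flush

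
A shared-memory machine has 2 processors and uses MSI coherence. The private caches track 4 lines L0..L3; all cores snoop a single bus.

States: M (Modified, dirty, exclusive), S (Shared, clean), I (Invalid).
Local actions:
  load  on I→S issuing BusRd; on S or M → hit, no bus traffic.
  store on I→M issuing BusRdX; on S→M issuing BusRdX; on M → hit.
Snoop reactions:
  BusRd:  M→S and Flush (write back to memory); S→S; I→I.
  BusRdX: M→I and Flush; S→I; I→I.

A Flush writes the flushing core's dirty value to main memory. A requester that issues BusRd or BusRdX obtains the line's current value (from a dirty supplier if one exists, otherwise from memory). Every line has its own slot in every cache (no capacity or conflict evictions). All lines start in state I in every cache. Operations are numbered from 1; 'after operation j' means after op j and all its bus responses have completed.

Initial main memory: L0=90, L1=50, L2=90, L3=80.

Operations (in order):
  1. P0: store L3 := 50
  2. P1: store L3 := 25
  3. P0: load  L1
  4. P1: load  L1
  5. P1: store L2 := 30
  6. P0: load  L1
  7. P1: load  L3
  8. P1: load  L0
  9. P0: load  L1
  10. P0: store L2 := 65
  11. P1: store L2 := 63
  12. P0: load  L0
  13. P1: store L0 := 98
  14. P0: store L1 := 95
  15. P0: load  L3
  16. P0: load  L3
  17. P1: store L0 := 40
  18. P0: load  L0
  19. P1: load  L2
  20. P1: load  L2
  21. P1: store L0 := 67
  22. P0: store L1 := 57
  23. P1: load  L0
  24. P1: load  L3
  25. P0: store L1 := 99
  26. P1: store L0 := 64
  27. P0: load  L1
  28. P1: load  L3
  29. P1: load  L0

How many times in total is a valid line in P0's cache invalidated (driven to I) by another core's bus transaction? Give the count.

  op1 P0: store L3 := 50 → M/I on L3; bus BusRdX; mem=80
  op2 P1: store L3 := 25 → I/M on L3; bus BusRdX Flush; mem=50
  op3 P0: load  L1 → S/I on L1; bus BusRd; mem=50
  op4 P1: load  L1 → S/S on L1; bus BusRd; mem=50
  op5 P1: store L2 := 30 → I/M on L2; bus BusRdX; mem=90
  op6 P0: load  L1 → S/S on L1; bus (none); mem=50
  op7 P1: load  L3 → I/M on L3; bus (none); mem=50
  op8 P1: load  L0 → I/S on L0; bus BusRd; mem=90
  op9 P0: load  L1 → S/S on L1; bus (none); mem=50
  op10 P0: store L2 := 65 → M/I on L2; bus BusRdX Flush; mem=30
  op11 P1: store L2 := 63 → I/M on L2; bus BusRdX Flush; mem=65
  op12 P0: load  L0 → S/S on L0; bus BusRd; mem=90
  op13 P1: store L0 := 98 → I/M on L0; bus BusRdX; mem=90
  op14 P0: store L1 := 95 → M/I on L1; bus BusRdX; mem=50
  op15 P0: load  L3 → S/S on L3; bus BusRd Flush; mem=25
  op16 P0: load  L3 → S/S on L3; bus (none); mem=25
  op17 P1: store L0 := 40 → I/M on L0; bus (none); mem=90
  op18 P0: load  L0 → S/S on L0; bus BusRd Flush; mem=40
  op19 P1: load  L2 → I/M on L2; bus (none); mem=65
  op20 P1: load  L2 → I/M on L2; bus (none); mem=65
  op21 P1: store L0 := 67 → I/M on L0; bus BusRdX; mem=40
  op22 P0: store L1 := 57 → M/I on L1; bus (none); mem=50
  op23 P1: load  L0 → I/M on L0; bus (none); mem=40
  op24 P1: load  L3 → S/S on L3; bus (none); mem=25
  op25 P0: store L1 := 99 → M/I on L1; bus (none); mem=50
  op26 P1: store L0 := 64 → I/M on L0; bus (none); mem=40
  op27 P0: load  L1 → M/I on L1; bus (none); mem=50
  op28 P1: load  L3 → S/S on L3; bus (none); mem=25
  op29 P1: load  L0 → I/M on L0; bus (none); mem=40

invalidations = 4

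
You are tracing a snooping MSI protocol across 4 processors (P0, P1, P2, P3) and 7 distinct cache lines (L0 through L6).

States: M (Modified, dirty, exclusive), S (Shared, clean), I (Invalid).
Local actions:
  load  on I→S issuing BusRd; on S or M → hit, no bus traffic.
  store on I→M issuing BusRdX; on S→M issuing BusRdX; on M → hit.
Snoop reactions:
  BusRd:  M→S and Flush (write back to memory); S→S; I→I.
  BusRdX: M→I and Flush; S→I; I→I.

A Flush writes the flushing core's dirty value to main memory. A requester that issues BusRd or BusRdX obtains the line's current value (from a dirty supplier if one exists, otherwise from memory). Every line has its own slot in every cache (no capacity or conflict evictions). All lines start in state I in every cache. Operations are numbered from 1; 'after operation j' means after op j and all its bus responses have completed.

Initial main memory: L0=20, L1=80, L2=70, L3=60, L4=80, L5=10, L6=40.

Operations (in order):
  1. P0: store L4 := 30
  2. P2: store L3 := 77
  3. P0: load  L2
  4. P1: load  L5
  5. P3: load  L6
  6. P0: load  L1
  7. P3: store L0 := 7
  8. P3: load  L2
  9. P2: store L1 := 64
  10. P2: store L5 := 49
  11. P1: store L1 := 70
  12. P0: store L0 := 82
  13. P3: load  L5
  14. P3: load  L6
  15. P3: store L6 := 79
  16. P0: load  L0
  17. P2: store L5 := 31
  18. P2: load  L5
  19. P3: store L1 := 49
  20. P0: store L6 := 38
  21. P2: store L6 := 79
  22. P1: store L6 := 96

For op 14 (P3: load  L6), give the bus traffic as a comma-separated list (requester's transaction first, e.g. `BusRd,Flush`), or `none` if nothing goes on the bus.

step 1: P0: store L4 := 30  ⟶  MIII  (L4)  txn=BusRdX  M[L4]=80
step 2: P2: store L3 := 77  ⟶  IIMI  (L3)  txn=BusRdX  M[L3]=60
step 3: P0: load  L2  ⟶  SIII  (L2)  txn=BusRd  M[L2]=70
step 4: P1: load  L5  ⟶  ISII  (L5)  txn=BusRd  M[L5]=10
step 5: P3: load  L6  ⟶  IIIS  (L6)  txn=BusRd  M[L6]=40
step 6: P0: load  L1  ⟶  SIII  (L1)  txn=BusRd  M[L1]=80
step 7: P3: store L0 := 7  ⟶  IIIM  (L0)  txn=BusRdX  M[L0]=20
step 8: P3: load  L2  ⟶  SIIS  (L2)  txn=BusRd  M[L2]=70
step 9: P2: store L1 := 64  ⟶  IIMI  (L1)  txn=BusRdX  M[L1]=80
step 10: P2: store L5 := 49  ⟶  IIMI  (L5)  txn=BusRdX  M[L5]=10
step 11: P1: store L1 := 70  ⟶  IMII  (L1)  txn=BusRdX+Flush  M[L1]=64
step 12: P0: store L0 := 82  ⟶  MIII  (L0)  txn=BusRdX+Flush  M[L0]=7
step 13: P3: load  L5  ⟶  IISS  (L5)  txn=BusRd+Flush  M[L5]=49
step 14: P3: load  L6  ⟶  IIIS  (L6)  txn=∅  M[L6]=40
step 15: P3: store L6 := 79  ⟶  IIIM  (L6)  txn=BusRdX  M[L6]=40
step 16: P0: load  L0  ⟶  MIII  (L0)  txn=∅  M[L0]=7
step 17: P2: store L5 := 31  ⟶  IIMI  (L5)  txn=BusRdX  M[L5]=49
step 18: P2: load  L5  ⟶  IIMI  (L5)  txn=∅  M[L5]=49
step 19: P3: store L1 := 49  ⟶  IIIM  (L1)  txn=BusRdX+Flush  M[L1]=70
step 20: P0: store L6 := 38  ⟶  MIII  (L6)  txn=BusRdX+Flush  M[L6]=79
step 21: P2: store L6 := 79  ⟶  IIMI  (L6)  txn=BusRdX+Flush  M[L6]=38
step 22: P1: store L6 := 96  ⟶  IMII  (L6)  txn=BusRdX+Flush  M[L6]=79

bus = none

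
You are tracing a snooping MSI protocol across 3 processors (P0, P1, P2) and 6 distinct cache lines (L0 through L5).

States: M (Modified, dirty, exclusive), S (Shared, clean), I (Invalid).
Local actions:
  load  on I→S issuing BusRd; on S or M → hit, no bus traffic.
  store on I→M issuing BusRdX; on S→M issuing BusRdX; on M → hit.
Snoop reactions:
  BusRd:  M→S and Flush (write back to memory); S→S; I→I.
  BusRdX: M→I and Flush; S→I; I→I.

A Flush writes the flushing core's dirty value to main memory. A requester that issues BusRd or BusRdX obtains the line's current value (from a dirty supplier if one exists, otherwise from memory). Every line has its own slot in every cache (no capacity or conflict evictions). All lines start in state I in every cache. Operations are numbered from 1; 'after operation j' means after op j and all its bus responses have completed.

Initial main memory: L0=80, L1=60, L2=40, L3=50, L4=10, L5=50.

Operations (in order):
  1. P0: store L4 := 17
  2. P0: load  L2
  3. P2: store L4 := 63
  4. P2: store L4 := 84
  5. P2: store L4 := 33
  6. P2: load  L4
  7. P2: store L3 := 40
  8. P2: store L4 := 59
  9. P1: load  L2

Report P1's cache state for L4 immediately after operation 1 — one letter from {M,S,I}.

state = I

step 1: P0: store L4 := 17  ⟶  MII  (L4)  txn=BusRdX  M[L4]=10
step 2: P0: load  L2  ⟶  SII  (L2)  txn=BusRd  M[L2]=40
step 3: P2: store L4 := 63  ⟶  IIM  (L4)  txn=BusRdX+Flush  M[L4]=17
step 4: P2: store L4 := 84  ⟶  IIM  (L4)  txn=∅  M[L4]=17
step 5: P2: store L4 := 33  ⟶  IIM  (L4)  txn=∅  M[L4]=17
step 6: P2: load  L4  ⟶  IIM  (L4)  txn=∅  M[L4]=17
step 7: P2: store L3 := 40  ⟶  IIM  (L3)  txn=BusRdX  M[L3]=50
step 8: P2: store L4 := 59  ⟶  IIM  (L4)  txn=∅  M[L4]=17
step 9: P1: load  L2  ⟶  SSI  (L2)  txn=BusRd  M[L2]=40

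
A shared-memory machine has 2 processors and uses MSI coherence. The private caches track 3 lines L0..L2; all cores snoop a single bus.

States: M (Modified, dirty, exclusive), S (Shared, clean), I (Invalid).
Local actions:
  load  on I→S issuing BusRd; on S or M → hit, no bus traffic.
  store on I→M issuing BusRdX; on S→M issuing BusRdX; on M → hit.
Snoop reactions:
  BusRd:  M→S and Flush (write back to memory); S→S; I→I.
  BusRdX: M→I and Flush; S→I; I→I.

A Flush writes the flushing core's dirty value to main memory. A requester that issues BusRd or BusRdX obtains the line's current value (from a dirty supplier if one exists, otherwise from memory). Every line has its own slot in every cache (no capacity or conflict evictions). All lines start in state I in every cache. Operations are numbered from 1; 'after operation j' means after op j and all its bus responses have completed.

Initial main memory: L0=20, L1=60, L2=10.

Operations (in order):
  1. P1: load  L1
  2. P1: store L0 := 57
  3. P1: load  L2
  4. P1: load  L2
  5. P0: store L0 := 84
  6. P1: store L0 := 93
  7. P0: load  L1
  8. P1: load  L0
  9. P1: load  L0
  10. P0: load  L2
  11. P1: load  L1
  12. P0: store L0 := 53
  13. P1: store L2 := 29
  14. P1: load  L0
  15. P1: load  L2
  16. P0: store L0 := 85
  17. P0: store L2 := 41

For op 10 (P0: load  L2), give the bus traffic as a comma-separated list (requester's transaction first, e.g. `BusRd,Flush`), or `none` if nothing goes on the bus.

bus = BusRd

  op1 P1: load  L1 → I/S on L1; bus BusRd; mem=60
  op2 P1: store L0 := 57 → I/M on L0; bus BusRdX; mem=20
  op3 P1: load  L2 → I/S on L2; bus BusRd; mem=10
  op4 P1: load  L2 → I/S on L2; bus (none); mem=10
  op5 P0: store L0 := 84 → M/I on L0; bus BusRdX Flush; mem=57
  op6 P1: store L0 := 93 → I/M on L0; bus BusRdX Flush; mem=84
  op7 P0: load  L1 → S/S on L1; bus BusRd; mem=60
  op8 P1: load  L0 → I/M on L0; bus (none); mem=84
  op9 P1: load  L0 → I/M on L0; bus (none); mem=84
  op10 P0: load  L2 → S/S on L2; bus BusRd; mem=10
  op11 P1: load  L1 → S/S on L1; bus (none); mem=60
  op12 P0: store L0 := 53 → M/I on L0; bus BusRdX Flush; mem=93
  op13 P1: store L2 := 29 → I/M on L2; bus BusRdX; mem=10
  op14 P1: load  L0 → S/S on L0; bus BusRd Flush; mem=53
  op15 P1: load  L2 → I/M on L2; bus (none); mem=10
  op16 P0: store L0 := 85 → M/I on L0; bus BusRdX; mem=53
  op17 P0: store L2 := 41 → M/I on L2; bus BusRdX Flush; mem=29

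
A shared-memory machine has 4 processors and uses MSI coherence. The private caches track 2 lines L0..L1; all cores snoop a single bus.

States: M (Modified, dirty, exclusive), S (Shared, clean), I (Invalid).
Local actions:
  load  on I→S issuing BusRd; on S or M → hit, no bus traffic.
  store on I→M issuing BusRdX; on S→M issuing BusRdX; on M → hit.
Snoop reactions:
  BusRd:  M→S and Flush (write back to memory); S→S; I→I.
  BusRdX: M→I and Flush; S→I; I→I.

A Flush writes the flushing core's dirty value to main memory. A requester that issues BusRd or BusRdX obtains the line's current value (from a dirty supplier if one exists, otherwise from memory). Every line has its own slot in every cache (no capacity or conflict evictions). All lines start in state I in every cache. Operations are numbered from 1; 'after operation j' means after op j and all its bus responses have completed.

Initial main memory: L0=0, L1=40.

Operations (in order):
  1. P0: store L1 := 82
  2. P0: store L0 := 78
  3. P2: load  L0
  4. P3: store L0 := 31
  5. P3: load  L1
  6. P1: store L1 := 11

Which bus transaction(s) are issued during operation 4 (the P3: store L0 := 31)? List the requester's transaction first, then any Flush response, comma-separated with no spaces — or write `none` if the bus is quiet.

[1] P0: store L1 := 82 | P0:M(82), P1:I, P2:I, P3:I | bus: BusRdX
[2] P0: store L0 := 78 | P0:M(78), P1:I, P2:I, P3:I | bus: BusRdX
[3] P2: load  L0 | P0:S(78), P1:I, P2:S(78), P3:I | bus: BusRd,Flush
[4] P3: store L0 := 31 | P0:I, P1:I, P2:I, P3:M(31) | bus: BusRdX
[5] P3: load  L1 | P0:S(82), P1:I, P2:I, P3:S(82) | bus: BusRd,Flush
[6] P1: store L1 := 11 | P0:I, P1:M(11), P2:I, P3:I | bus: BusRdX

bus = BusRdX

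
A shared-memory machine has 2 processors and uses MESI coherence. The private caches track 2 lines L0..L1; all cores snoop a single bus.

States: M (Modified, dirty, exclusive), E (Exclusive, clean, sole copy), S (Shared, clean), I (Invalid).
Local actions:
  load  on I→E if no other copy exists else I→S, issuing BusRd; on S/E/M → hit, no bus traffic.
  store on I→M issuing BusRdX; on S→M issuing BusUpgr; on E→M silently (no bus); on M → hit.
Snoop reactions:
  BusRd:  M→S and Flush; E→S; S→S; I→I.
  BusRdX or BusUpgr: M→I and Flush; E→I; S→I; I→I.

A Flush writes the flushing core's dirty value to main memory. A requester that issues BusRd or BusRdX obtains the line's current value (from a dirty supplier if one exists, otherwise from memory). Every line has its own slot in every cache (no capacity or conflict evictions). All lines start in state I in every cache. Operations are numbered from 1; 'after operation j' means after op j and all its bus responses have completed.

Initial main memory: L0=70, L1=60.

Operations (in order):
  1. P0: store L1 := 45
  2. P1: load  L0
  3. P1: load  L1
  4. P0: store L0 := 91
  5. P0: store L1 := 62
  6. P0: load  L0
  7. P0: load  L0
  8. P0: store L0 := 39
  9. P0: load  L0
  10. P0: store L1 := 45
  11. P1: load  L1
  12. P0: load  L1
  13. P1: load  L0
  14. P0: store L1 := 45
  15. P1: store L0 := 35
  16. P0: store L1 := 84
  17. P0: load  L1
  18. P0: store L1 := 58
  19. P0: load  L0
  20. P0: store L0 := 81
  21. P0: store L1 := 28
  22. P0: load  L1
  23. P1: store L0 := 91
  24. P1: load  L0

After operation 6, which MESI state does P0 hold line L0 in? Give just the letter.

1. P0: store L1 := 45  bus=[BusRdX]  L1: P0=M P1=I  mem[L1]=60
2. P1: load  L0  bus=[BusRd]  L0: P0=I P1=E  mem[L0]=70
3. P1: load  L1  bus=[BusRd,Flush]  L1: P0=S P1=S  mem[L1]=45
4. P0: store L0 := 91  bus=[BusRdX]  L0: P0=M P1=I  mem[L0]=70
5. P0: store L1 := 62  bus=[BusUpgr]  L1: P0=M P1=I  mem[L1]=45
6. P0: load  L0  bus=[-]  L0: P0=M P1=I  mem[L0]=70
7. P0: load  L0  bus=[-]  L0: P0=M P1=I  mem[L0]=70
8. P0: store L0 := 39  bus=[-]  L0: P0=M P1=I  mem[L0]=70
9. P0: load  L0  bus=[-]  L0: P0=M P1=I  mem[L0]=70
10. P0: store L1 := 45  bus=[-]  L1: P0=M P1=I  mem[L1]=45
11. P1: load  L1  bus=[BusRd,Flush]  L1: P0=S P1=S  mem[L1]=45
12. P0: load  L1  bus=[-]  L1: P0=S P1=S  mem[L1]=45
13. P1: load  L0  bus=[BusRd,Flush]  L0: P0=S P1=S  mem[L0]=39
14. P0: store L1 := 45  bus=[BusUpgr]  L1: P0=M P1=I  mem[L1]=45
15. P1: store L0 := 35  bus=[BusUpgr]  L0: P0=I P1=M  mem[L0]=39
16. P0: store L1 := 84  bus=[-]  L1: P0=M P1=I  mem[L1]=45
17. P0: load  L1  bus=[-]  L1: P0=M P1=I  mem[L1]=45
18. P0: store L1 := 58  bus=[-]  L1: P0=M P1=I  mem[L1]=45
19. P0: load  L0  bus=[BusRd,Flush]  L0: P0=S P1=S  mem[L0]=35
20. P0: store L0 := 81  bus=[BusUpgr]  L0: P0=M P1=I  mem[L0]=35
21. P0: store L1 := 28  bus=[-]  L1: P0=M P1=I  mem[L1]=45
22. P0: load  L1  bus=[-]  L1: P0=M P1=I  mem[L1]=45
23. P1: store L0 := 91  bus=[BusRdX,Flush]  L0: P0=I P1=M  mem[L0]=81
24. P1: load  L0  bus=[-]  L0: P0=I P1=M  mem[L0]=81

state = M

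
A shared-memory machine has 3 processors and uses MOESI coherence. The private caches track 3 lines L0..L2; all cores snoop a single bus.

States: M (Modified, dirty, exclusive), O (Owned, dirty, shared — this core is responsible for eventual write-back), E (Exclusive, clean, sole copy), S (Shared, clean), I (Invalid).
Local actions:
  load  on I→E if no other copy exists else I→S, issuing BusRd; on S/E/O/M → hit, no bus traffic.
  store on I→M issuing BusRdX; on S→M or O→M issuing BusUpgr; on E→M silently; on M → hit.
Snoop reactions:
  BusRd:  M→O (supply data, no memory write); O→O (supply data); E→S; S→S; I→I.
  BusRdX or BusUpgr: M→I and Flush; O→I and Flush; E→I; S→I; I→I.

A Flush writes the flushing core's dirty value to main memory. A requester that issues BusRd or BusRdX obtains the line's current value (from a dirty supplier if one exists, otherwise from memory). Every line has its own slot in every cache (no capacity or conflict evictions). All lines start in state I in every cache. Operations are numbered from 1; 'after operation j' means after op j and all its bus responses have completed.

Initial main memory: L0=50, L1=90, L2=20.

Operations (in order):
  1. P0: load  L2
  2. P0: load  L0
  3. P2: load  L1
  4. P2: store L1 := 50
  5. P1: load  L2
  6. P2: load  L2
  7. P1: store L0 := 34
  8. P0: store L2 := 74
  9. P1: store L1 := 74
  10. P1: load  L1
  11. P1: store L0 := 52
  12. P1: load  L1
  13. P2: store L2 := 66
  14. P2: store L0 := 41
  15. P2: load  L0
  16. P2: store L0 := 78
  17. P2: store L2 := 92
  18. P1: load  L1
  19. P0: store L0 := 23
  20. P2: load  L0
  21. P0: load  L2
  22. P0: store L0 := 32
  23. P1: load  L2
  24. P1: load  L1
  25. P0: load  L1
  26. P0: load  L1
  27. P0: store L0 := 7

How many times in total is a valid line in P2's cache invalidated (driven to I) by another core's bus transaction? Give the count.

invalidations = 4

1. P0: load  L2  bus=[BusRd]  L2: P0=E P1=I P2=I  mem[L2]=20
2. P0: load  L0  bus=[BusRd]  L0: P0=E P1=I P2=I  mem[L0]=50
3. P2: load  L1  bus=[BusRd]  L1: P0=I P1=I P2=E  mem[L1]=90
4. P2: store L1 := 50  bus=[-]  L1: P0=I P1=I P2=M  mem[L1]=90
5. P1: load  L2  bus=[BusRd]  L2: P0=S P1=S P2=I  mem[L2]=20
6. P2: load  L2  bus=[BusRd]  L2: P0=S P1=S P2=S  mem[L2]=20
7. P1: store L0 := 34  bus=[BusRdX]  L0: P0=I P1=M P2=I  mem[L0]=50
8. P0: store L2 := 74  bus=[BusUpgr]  L2: P0=M P1=I P2=I  mem[L2]=20
9. P1: store L1 := 74  bus=[BusRdX,Flush]  L1: P0=I P1=M P2=I  mem[L1]=50
10. P1: load  L1  bus=[-]  L1: P0=I P1=M P2=I  mem[L1]=50
11. P1: store L0 := 52  bus=[-]  L0: P0=I P1=M P2=I  mem[L0]=50
12. P1: load  L1  bus=[-]  L1: P0=I P1=M P2=I  mem[L1]=50
13. P2: store L2 := 66  bus=[BusRdX,Flush]  L2: P0=I P1=I P2=M  mem[L2]=74
14. P2: store L0 := 41  bus=[BusRdX,Flush]  L0: P0=I P1=I P2=M  mem[L0]=52
15. P2: load  L0  bus=[-]  L0: P0=I P1=I P2=M  mem[L0]=52
16. P2: store L0 := 78  bus=[-]  L0: P0=I P1=I P2=M  mem[L0]=52
17. P2: store L2 := 92  bus=[-]  L2: P0=I P1=I P2=M  mem[L2]=74
18. P1: load  L1  bus=[-]  L1: P0=I P1=M P2=I  mem[L1]=50
19. P0: store L0 := 23  bus=[BusRdX,Flush]  L0: P0=M P1=I P2=I  mem[L0]=78
20. P2: load  L0  bus=[BusRd]  L0: P0=O P1=I P2=S  mem[L0]=78
21. P0: load  L2  bus=[BusRd]  L2: P0=S P1=I P2=O  mem[L2]=74
22. P0: store L0 := 32  bus=[BusUpgr]  L0: P0=M P1=I P2=I  mem[L0]=78
23. P1: load  L2  bus=[BusRd]  L2: P0=S P1=S P2=O  mem[L2]=74
24. P1: load  L1  bus=[-]  L1: P0=I P1=M P2=I  mem[L1]=50
25. P0: load  L1  bus=[BusRd]  L1: P0=S P1=O P2=I  mem[L1]=50
26. P0: load  L1  bus=[-]  L1: P0=S P1=O P2=I  mem[L1]=50
27. P0: store L0 := 7  bus=[-]  L0: P0=M P1=I P2=I  mem[L0]=78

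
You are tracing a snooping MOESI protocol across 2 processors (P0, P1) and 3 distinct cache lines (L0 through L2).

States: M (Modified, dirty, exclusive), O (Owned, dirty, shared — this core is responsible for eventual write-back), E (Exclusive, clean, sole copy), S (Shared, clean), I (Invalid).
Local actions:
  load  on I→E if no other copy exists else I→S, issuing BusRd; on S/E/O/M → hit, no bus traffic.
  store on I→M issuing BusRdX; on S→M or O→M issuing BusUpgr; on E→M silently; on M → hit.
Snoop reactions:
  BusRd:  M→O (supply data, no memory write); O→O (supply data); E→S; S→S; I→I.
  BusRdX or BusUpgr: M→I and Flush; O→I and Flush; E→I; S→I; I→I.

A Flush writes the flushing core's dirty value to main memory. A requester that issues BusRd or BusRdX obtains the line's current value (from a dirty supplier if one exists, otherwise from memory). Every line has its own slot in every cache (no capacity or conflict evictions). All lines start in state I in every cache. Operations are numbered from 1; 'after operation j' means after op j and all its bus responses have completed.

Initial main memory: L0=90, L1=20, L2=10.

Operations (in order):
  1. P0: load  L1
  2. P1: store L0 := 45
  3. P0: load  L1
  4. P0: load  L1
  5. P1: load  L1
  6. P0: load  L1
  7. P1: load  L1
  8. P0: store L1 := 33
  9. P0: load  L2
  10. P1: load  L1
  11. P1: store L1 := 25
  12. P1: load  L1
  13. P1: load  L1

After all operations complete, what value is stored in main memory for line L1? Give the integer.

memory[L1] = 33

1. P0: load  L1  bus=[BusRd]  L1: P0=E P1=I  mem[L1]=20
2. P1: store L0 := 45  bus=[BusRdX]  L0: P0=I P1=M  mem[L0]=90
3. P0: load  L1  bus=[-]  L1: P0=E P1=I  mem[L1]=20
4. P0: load  L1  bus=[-]  L1: P0=E P1=I  mem[L1]=20
5. P1: load  L1  bus=[BusRd]  L1: P0=S P1=S  mem[L1]=20
6. P0: load  L1  bus=[-]  L1: P0=S P1=S  mem[L1]=20
7. P1: load  L1  bus=[-]  L1: P0=S P1=S  mem[L1]=20
8. P0: store L1 := 33  bus=[BusUpgr]  L1: P0=M P1=I  mem[L1]=20
9. P0: load  L2  bus=[BusRd]  L2: P0=E P1=I  mem[L2]=10
10. P1: load  L1  bus=[BusRd]  L1: P0=O P1=S  mem[L1]=20
11. P1: store L1 := 25  bus=[BusUpgr,Flush]  L1: P0=I P1=M  mem[L1]=33
12. P1: load  L1  bus=[-]  L1: P0=I P1=M  mem[L1]=33
13. P1: load  L1  bus=[-]  L1: P0=I P1=M  mem[L1]=33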